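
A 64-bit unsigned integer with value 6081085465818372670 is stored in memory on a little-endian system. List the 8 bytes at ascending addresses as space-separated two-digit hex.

3E 1A E5 1E 03 5B 64 54

6081085465818372670 in hexadecimal, padded to 64 bits, is 0x54645B031EE51A3E.
Split into bytes (most-significant first): 54 64 5B 03 1E E5 1A 3E.
In little-endian order the low byte comes first in memory.
So at ascending addresses the bytes are 3E 1A E5 1E 03 5B 64 54.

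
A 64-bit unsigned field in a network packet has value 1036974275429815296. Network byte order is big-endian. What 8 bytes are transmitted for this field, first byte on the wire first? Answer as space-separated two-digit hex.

0E 64 12 9C 00 36 54 00

1036974275429815296 in hexadecimal, padded to 64 bits, is 0x0E64129C00365400.
Split into bytes (most-significant first): 0E 64 12 9C 00 36 54 00.
Big-endian stores the most-significant byte at the lowest address.
So the memory order matches the most-significant-first order: 0E 64 12 9C 00 36 54 00.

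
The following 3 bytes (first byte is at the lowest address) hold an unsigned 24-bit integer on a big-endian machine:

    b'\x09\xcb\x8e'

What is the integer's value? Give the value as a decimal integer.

Big-endian: lowest address holds the most-significant byte.
The bytes are already most-significant first: 0x09CB8E.
0x09CB8E = 641934.

641934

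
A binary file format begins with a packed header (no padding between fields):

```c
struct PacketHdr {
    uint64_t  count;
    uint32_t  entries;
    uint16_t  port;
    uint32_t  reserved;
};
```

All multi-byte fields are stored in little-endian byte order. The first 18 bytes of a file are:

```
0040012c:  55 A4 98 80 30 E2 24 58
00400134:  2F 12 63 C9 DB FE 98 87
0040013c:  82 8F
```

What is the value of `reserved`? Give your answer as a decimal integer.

2407696280

`reserved` follows `count` (8 B), `entries` (4 B), `port` (2 B), so it starts at offset 8 + 4 + 2 = 14 and occupies 4 bytes.
Bytes at offsets 14..17: 98 87 82 8F.
Little-endian stores the least-significant byte at the lowest address.
Reassemble most-significant byte first: 8F 82 87 98 → 0x8F828798.
0x8F828798 = 2407696280.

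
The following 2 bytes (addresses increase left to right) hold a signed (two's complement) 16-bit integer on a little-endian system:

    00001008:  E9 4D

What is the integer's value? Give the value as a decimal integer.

19945

Little-endian stores the least-significant byte at the lowest address.
Reassemble most-significant byte first: 4D E9 → 0x4DE9.
0x4DE9 = 19945.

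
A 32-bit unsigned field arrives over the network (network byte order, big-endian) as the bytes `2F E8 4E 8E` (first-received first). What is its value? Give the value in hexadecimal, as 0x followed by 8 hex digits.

0x2FE84E8E

Big-endian: lowest address holds the most-significant byte.
The bytes are already most-significant first: 0x2FE84E8E.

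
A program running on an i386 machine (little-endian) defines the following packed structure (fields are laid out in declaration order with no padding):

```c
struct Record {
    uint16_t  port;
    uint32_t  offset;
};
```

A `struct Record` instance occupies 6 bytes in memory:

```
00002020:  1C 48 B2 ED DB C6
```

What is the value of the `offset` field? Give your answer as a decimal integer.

3336302002

`offset` follows `port` (2 bytes), so it starts at byte offset 2 and occupies 4 bytes.
Bytes at offsets 2..5: B2 ED DB C6.
In little-endian order the low byte comes first in memory.
Reassemble most-significant byte first: C6 DB ED B2 → 0xC6DBEDB2.
0xC6DBEDB2 = 3336302002.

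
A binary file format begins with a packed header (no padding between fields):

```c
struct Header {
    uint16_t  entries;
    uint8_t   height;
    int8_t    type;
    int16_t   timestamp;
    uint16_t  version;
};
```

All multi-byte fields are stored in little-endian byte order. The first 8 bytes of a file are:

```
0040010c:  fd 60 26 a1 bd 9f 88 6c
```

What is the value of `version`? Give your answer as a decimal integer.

27784

`version` follows `entries` (2 B), `height` (1 B), `type` (1 B), `timestamp` (2 B), so it starts at offset 2 + 1 + 1 + 2 = 6 and occupies 2 bytes.
Bytes at offsets 6..7: 88 6C.
Little-endian stores the least-significant byte at the lowest address.
Reassemble most-significant byte first: 6C 88 → 0x6C88.
0x6C88 = 27784.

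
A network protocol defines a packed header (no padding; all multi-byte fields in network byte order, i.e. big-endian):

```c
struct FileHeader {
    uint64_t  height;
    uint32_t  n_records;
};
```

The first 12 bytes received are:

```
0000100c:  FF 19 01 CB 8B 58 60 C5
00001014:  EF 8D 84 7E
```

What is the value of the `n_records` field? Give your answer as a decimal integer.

`n_records` follows `height` (8 bytes), so it starts at byte offset 8 and occupies 4 bytes.
Bytes at offsets 8..11: EF 8D 84 7E.
In big-endian order the high byte comes first in memory.
The bytes are already most-significant first: 0xEF8D847E.
0xEF8D847E = 4019029118.

4019029118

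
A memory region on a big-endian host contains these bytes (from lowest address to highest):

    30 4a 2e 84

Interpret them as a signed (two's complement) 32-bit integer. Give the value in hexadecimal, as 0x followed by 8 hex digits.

0x304A2E84

Big-endian stores the most-significant byte at the lowest address.
The bytes are already most-significant first: 0x304A2E84.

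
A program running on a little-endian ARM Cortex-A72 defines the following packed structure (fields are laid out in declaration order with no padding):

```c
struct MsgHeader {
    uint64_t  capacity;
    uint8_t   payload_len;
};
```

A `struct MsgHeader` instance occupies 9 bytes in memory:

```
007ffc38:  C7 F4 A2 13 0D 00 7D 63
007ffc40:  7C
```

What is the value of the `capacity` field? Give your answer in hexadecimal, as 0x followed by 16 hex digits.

`capacity` is the first field, at byte offset 0, occupying 8 bytes.
Bytes at offsets 0..7: C7 F4 A2 13 0D 00 7D 63.
Little-endian stores the least-significant byte at the lowest address.
Reassemble most-significant byte first: 63 7D 00 0D 13 A2 F4 C7 → 0x637D000D13A2F4C7.

0x637D000D13A2F4C7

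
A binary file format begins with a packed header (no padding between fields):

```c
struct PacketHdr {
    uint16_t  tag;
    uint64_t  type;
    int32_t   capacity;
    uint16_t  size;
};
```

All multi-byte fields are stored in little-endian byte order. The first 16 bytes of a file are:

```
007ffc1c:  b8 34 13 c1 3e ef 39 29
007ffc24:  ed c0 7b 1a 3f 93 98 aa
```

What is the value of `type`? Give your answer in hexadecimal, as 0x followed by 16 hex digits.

`type` follows `tag` (2 bytes), so it starts at byte offset 2 and occupies 8 bytes.
Bytes at offsets 2..9: 13 C1 3E EF 39 29 ED C0.
Little-endian stores the least-significant byte at the lowest address.
Reassemble most-significant byte first: C0 ED 29 39 EF 3E C1 13 → 0xC0ED2939EF3EC113.

0xC0ED2939EF3EC113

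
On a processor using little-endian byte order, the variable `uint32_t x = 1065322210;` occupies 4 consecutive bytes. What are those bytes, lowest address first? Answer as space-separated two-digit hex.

E2 86 7F 3F

1065322210 in hexadecimal, padded to 32 bits, is 0x3F7F86E2.
Split into bytes (most-significant first): 3F 7F 86 E2.
Little-endian: lowest address holds the least-significant byte.
So at ascending addresses the bytes are E2 86 7F 3F.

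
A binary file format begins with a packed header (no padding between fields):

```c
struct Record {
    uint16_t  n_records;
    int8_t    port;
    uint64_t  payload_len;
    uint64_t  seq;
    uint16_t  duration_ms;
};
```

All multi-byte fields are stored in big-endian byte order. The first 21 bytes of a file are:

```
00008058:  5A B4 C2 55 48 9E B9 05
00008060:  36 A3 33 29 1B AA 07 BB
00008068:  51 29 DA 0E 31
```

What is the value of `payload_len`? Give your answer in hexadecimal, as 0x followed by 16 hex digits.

`payload_len` follows `n_records` (2 B), `port` (1 B), so it starts at offset 2 + 1 = 3 and occupies 8 bytes.
Bytes at offsets 3..10: 55 48 9E B9 05 36 A3 33.
Big-endian: lowest address holds the most-significant byte.
The bytes are already most-significant first: 0x55489EB90536A333.

0x55489EB90536A333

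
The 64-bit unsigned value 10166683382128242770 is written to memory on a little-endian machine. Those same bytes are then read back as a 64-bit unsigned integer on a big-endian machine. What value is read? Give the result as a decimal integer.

10166683382128242770 in 64-bit hexadecimal is 0x8D1750ABAF9EF052.
Stored little-endian, the bytes at ascending addresses are 52 F0 9E AF AB 50 17 8D.
Read back as big-endian, the last byte is least significant, giving 0x52F09EAFAB50178D.
0x52F09EAFAB50178D = 5976451182851266445.

5976451182851266445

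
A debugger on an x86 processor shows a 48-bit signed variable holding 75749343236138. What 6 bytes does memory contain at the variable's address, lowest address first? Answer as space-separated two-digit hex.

75749343236138 in hexadecimal, padded to 48 bits, is 0x44E4C4B2102A.
Split into bytes (most-significant first): 44 E4 C4 B2 10 2A.
In little-endian order the low byte comes first in memory.
So at ascending addresses the bytes are 2A 10 B2 C4 E4 44.

2A 10 B2 C4 E4 44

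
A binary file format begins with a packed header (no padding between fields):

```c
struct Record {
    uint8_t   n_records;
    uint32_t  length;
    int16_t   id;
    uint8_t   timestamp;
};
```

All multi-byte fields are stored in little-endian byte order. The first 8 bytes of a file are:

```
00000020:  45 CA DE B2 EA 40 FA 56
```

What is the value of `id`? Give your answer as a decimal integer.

`id` follows `n_records` (1 B), `length` (4 B), so it starts at offset 1 + 4 = 5 and occupies 2 bytes.
Bytes at offsets 5..6: 40 FA.
Little-endian: lowest address holds the least-significant byte.
Reassemble most-significant byte first: FA 40 → 0xFA40.
Top bit is set, so as a signed 16-bit value this is 0xFA40 − 2^16 = -1472.

-1472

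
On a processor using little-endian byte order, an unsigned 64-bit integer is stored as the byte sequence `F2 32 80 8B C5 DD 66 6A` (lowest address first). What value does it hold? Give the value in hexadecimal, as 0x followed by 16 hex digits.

In little-endian order the low byte comes first in memory.
Reassemble most-significant byte first: 6A 66 DD C5 8B 80 32 F2 → 0x6A66DDC58B8032F2.

0x6A66DDC58B8032F2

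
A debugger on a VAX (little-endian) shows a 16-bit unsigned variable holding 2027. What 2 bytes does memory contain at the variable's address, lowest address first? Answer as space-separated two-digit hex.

EB 07

2027 in hexadecimal, padded to 16 bits, is 0x07EB.
Split into bytes (most-significant first): 07 EB.
In little-endian order the low byte comes first in memory.
So at ascending addresses the bytes are EB 07.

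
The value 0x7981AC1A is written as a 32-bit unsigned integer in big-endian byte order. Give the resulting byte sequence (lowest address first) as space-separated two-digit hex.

79 81 AC 1A

Split into bytes (most-significant first): 79 81 AC 1A.
Big-endian stores the most-significant byte at the lowest address.
So the memory order matches the most-significant-first order: 79 81 AC 1A.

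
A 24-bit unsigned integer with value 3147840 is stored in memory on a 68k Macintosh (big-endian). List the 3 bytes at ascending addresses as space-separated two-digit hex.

30 08 40

3147840 in hexadecimal, padded to 24 bits, is 0x300840.
Split into bytes (most-significant first): 30 08 40.
Big-endian stores the most-significant byte at the lowest address.
So the memory order matches the most-significant-first order: 30 08 40.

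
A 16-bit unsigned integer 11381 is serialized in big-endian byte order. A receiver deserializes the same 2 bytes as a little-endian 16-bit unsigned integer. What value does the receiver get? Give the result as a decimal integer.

11381 in 16-bit hexadecimal is 0x2C75.
Stored big-endian, the bytes at ascending addresses are 2C 75.
Read back as little-endian, the first byte is least significant, giving 0x752C.
0x752C = 29996.

29996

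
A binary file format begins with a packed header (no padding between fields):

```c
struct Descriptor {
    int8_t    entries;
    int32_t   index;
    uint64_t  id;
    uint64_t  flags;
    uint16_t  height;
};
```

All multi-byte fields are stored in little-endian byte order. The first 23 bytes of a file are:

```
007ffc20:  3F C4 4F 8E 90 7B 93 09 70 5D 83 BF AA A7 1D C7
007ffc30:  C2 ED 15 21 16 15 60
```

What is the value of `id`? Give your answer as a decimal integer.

12303697144334357371

`id` follows `entries` (1 B), `index` (4 B), so it starts at offset 1 + 4 = 5 and occupies 8 bytes.
Bytes at offsets 5..12: 7B 93 09 70 5D 83 BF AA.
In little-endian order the low byte comes first in memory.
Reassemble most-significant byte first: AA BF 83 5D 70 09 93 7B → 0xAABF835D7009937B.
0xAABF835D7009937B = 12303697144334357371.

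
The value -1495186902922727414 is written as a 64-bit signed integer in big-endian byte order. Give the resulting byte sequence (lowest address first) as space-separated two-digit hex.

Two's complement of -1495186902922727414 in 64 bits: 1495186902922727414 = 0x14BFF890FD868FF6; invert → 0xEB40076F02797009; add 1 → 0xEB40076F0279700A.
Split into bytes (most-significant first): EB 40 07 6F 02 79 70 0A.
Big-endian: lowest address holds the most-significant byte.
So the memory order matches the most-significant-first order: EB 40 07 6F 02 79 70 0A.

EB 40 07 6F 02 79 70 0A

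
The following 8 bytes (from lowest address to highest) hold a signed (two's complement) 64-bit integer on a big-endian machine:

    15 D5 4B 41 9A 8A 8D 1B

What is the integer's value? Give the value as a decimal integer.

In big-endian order the high byte comes first in memory.
The bytes are already most-significant first: 0x15D54B419A8A8D1B.
0x15D54B419A8A8D1B = 1573246389973585179.

1573246389973585179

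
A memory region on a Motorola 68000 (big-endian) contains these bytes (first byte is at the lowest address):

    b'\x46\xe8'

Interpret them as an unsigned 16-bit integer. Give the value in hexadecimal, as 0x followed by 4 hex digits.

0x46E8

Big-endian: lowest address holds the most-significant byte.
The bytes are already most-significant first: 0x46E8.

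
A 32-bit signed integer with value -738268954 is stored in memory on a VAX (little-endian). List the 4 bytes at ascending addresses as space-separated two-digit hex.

Two's complement of -738268954 in 32 bits: 738268954 = 0x2C01171A; invert → 0xD3FEE8E5; add 1 → 0xD3FEE8E6.
Split into bytes (most-significant first): D3 FE E8 E6.
Little-endian stores the least-significant byte at the lowest address.
So at ascending addresses the bytes are E6 E8 FE D3.

E6 E8 FE D3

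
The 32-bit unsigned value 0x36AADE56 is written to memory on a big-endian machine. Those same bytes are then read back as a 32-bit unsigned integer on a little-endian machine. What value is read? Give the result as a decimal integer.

1457433142

Stored big-endian, the bytes at ascending addresses are 36 AA DE 56.
Read back as little-endian, the first byte is least significant, giving 0x56DEAA36.
0x56DEAA36 = 1457433142.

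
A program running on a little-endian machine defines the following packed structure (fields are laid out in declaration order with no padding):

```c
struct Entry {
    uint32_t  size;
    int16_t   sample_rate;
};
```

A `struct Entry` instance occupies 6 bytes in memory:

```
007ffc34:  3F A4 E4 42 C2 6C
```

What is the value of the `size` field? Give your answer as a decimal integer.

`size` is the first field, at byte offset 0, occupying 4 bytes.
Bytes at offsets 0..3: 3F A4 E4 42.
In little-endian order the low byte comes first in memory.
Reassemble most-significant byte first: 42 E4 A4 3F → 0x42E4A43F.
0x42E4A43F = 1122280511.

1122280511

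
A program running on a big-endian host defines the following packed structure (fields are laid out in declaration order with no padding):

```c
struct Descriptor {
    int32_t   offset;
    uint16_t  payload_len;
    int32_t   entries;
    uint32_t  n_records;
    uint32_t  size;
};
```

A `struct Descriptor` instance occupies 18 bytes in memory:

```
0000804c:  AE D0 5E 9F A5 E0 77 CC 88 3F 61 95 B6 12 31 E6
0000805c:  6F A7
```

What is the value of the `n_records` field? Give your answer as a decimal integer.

`n_records` follows `offset` (4 B), `payload_len` (2 B), `entries` (4 B), so it starts at offset 4 + 2 + 4 = 10 and occupies 4 bytes.
Bytes at offsets 10..13: 61 95 B6 12.
Big-endian stores the most-significant byte at the lowest address.
The bytes are already most-significant first: 0x6195B612.
0x6195B612 = 1637201426.

1637201426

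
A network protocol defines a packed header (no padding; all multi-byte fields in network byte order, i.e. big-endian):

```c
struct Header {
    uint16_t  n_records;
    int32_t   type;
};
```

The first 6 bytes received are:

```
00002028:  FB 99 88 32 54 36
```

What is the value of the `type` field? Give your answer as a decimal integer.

`type` follows `n_records` (2 bytes), so it starts at byte offset 2 and occupies 4 bytes.
Bytes at offsets 2..5: 88 32 54 36.
In big-endian order the high byte comes first in memory.
The bytes are already most-significant first: 0x88325436.
Top bit is set, so as a signed 32-bit value this is 0x88325436 − 2^32 = -2009967562.

-2009967562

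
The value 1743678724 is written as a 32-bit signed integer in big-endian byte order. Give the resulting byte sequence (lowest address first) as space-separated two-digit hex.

1743678724 in hexadecimal, padded to 32 bits, is 0x67EE6D04.
Split into bytes (most-significant first): 67 EE 6D 04.
Big-endian: lowest address holds the most-significant byte.
So the memory order matches the most-significant-first order: 67 EE 6D 04.

67 EE 6D 04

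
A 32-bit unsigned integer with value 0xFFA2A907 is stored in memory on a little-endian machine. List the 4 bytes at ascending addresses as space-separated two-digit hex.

07 A9 A2 FF

Split into bytes (most-significant first): FF A2 A9 07.
Little-endian: lowest address holds the least-significant byte.
So at ascending addresses the bytes are 07 A9 A2 FF.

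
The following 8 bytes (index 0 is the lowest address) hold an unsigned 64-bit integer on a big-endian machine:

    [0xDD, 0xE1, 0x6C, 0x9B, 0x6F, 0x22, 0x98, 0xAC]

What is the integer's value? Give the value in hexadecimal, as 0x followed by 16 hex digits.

0xDDE16C9B6F2298AC

Big-endian stores the most-significant byte at the lowest address.
The bytes are already most-significant first: 0xDDE16C9B6F2298AC.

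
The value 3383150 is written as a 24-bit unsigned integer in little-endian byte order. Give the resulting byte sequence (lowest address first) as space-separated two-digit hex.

3383150 in hexadecimal, padded to 24 bits, is 0x339F6E.
Split into bytes (most-significant first): 33 9F 6E.
Little-endian: lowest address holds the least-significant byte.
So at ascending addresses the bytes are 6E 9F 33.

6E 9F 33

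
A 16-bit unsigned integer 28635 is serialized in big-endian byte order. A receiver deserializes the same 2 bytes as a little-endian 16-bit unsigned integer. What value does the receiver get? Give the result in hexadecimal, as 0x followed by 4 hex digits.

0xDB6F

28635 in 16-bit hexadecimal is 0x6FDB.
Stored big-endian, the bytes at ascending addresses are 6F DB.
Read back as little-endian, the first byte is least significant, giving 0xDB6F.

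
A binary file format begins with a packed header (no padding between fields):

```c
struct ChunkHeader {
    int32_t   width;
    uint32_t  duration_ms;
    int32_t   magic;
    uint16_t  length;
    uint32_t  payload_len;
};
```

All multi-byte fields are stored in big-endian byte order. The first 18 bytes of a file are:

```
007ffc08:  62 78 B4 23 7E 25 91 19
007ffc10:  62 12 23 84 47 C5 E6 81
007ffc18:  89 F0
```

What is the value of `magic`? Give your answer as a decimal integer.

`magic` follows `width` (4 B), `duration_ms` (4 B), so it starts at offset 4 + 4 = 8 and occupies 4 bytes.
Bytes at offsets 8..11: 62 12 23 84.
In big-endian order the high byte comes first in memory.
The bytes are already most-significant first: 0x62122384.
0x62122384 = 1645355908.

1645355908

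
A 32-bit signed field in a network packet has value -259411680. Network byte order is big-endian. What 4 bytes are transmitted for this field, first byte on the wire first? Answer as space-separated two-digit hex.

Two's complement of -259411680 in 32 bits: 259411680 = 0x0F764EE0; invert → 0xF089B11F; add 1 → 0xF089B120.
Split into bytes (most-significant first): F0 89 B1 20.
Big-endian stores the most-significant byte at the lowest address.
So the memory order matches the most-significant-first order: F0 89 B1 20.

F0 89 B1 20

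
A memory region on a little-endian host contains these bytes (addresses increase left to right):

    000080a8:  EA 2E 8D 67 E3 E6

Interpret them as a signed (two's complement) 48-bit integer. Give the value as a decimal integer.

Little-endian stores the least-significant byte at the lowest address.
Reassemble most-significant byte first: E6 E3 67 8D 2E EA → 0xE6E3678D2EEA.
Top bit is set, so as a signed 48-bit value this is 0xE6E3678D2EEA − 2^48 = -27610607440150.

-27610607440150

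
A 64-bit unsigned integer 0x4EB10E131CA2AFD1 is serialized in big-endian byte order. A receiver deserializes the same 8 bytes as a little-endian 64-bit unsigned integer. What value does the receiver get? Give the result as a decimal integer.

15109473516313817422

Stored big-endian, the bytes at ascending addresses are 4E B1 0E 13 1C A2 AF D1.
Read back as little-endian, the first byte is least significant, giving 0xD1AFA21C130EB14E.
0xD1AFA21C130EB14E = 15109473516313817422.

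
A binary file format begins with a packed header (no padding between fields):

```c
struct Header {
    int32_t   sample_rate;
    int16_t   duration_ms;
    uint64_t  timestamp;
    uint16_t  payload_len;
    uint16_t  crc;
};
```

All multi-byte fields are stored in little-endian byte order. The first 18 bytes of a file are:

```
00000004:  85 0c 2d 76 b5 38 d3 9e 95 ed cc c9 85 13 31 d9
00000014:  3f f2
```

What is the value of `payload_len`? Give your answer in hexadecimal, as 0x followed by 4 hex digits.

`payload_len` follows `sample_rate` (4 B), `duration_ms` (2 B), `timestamp` (8 B), so it starts at offset 4 + 2 + 8 = 14 and occupies 2 bytes.
Bytes at offsets 14..15: 31 D9.
Little-endian stores the least-significant byte at the lowest address.
Reassemble most-significant byte first: D9 31 → 0xD931.

0xD931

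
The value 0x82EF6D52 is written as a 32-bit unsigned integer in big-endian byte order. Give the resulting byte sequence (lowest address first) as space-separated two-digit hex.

Split into bytes (most-significant first): 82 EF 6D 52.
In big-endian order the high byte comes first in memory.
So the memory order matches the most-significant-first order: 82 EF 6D 52.

82 EF 6D 52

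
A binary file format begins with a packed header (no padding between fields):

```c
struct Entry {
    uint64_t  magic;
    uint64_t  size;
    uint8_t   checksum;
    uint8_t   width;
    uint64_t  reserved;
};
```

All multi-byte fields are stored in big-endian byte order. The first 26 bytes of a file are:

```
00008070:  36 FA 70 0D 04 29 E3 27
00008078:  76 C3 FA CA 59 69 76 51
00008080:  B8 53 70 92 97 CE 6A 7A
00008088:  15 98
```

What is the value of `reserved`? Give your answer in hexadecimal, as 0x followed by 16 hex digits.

`reserved` follows `magic` (8 B), `size` (8 B), `checksum` (1 B), `width` (1 B), so it starts at offset 8 + 8 + 1 + 1 = 18 and occupies 8 bytes.
Bytes at offsets 18..25: 70 92 97 CE 6A 7A 15 98.
In big-endian order the high byte comes first in memory.
The bytes are already most-significant first: 0x709297CE6A7A1598.

0x709297CE6A7A1598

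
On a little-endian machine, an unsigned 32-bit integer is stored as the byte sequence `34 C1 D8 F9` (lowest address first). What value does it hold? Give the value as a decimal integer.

4191732020

Little-endian stores the least-significant byte at the lowest address.
Reassemble most-significant byte first: F9 D8 C1 34 → 0xF9D8C134.
0xF9D8C134 = 4191732020.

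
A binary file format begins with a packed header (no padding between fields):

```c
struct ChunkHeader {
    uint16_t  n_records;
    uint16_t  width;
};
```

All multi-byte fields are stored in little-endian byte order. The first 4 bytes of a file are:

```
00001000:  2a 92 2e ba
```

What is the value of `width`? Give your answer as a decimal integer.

`width` follows `n_records` (2 bytes), so it starts at byte offset 2 and occupies 2 bytes.
Bytes at offsets 2..3: 2E BA.
In little-endian order the low byte comes first in memory.
Reassemble most-significant byte first: BA 2E → 0xBA2E.
0xBA2E = 47662.

47662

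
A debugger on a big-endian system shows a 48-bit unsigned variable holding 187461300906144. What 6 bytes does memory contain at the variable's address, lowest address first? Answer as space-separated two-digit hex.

187461300906144 in hexadecimal, padded to 48 bits, is 0xAA7EBC3FE8A0.
Split into bytes (most-significant first): AA 7E BC 3F E8 A0.
Big-endian stores the most-significant byte at the lowest address.
So the memory order matches the most-significant-first order: AA 7E BC 3F E8 A0.

AA 7E BC 3F E8 A0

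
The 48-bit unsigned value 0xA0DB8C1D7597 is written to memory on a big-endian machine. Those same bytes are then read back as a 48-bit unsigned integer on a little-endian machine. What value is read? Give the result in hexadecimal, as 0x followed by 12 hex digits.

Stored big-endian, the bytes at ascending addresses are A0 DB 8C 1D 75 97.
Read back as little-endian, the first byte is least significant, giving 0x97751D8CDBA0.

0x97751D8CDBA0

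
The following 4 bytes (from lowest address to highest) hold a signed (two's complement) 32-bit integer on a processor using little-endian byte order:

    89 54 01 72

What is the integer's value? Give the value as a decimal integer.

1912689801

Little-endian stores the least-significant byte at the lowest address.
Reassemble most-significant byte first: 72 01 54 89 → 0x72015489.
0x72015489 = 1912689801.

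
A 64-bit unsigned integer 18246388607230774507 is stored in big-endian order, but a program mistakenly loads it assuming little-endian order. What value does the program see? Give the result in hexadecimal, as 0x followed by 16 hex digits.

0xEB8CB9C7C33138FD

18246388607230774507 in 64-bit hexadecimal is 0xFD3831C3C7B98CEB.
Stored big-endian, the bytes at ascending addresses are FD 38 31 C3 C7 B9 8C EB.
Read back as little-endian, the first byte is least significant, giving 0xEB8CB9C7C33138FD.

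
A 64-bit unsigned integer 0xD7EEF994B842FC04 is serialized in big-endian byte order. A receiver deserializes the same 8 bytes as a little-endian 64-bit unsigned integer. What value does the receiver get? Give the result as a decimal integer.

359235430823620311

Stored big-endian, the bytes at ascending addresses are D7 EE F9 94 B8 42 FC 04.
Read back as little-endian, the first byte is least significant, giving 0x04FC42B894F9EED7.
0x04FC42B894F9EED7 = 359235430823620311.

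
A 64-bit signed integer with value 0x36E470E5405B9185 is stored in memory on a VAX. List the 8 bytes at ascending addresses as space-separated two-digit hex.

85 91 5B 40 E5 70 E4 36

Split into bytes (most-significant first): 36 E4 70 E5 40 5B 91 85.
In little-endian order the low byte comes first in memory.
So at ascending addresses the bytes are 85 91 5B 40 E5 70 E4 36.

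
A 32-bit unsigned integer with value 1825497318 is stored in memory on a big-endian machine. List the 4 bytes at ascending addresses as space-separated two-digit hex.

1825497318 in hexadecimal, padded to 32 bits, is 0x6CCEE0E6.
Split into bytes (most-significant first): 6C CE E0 E6.
Big-endian: lowest address holds the most-significant byte.
So the memory order matches the most-significant-first order: 6C CE E0 E6.

6C CE E0 E6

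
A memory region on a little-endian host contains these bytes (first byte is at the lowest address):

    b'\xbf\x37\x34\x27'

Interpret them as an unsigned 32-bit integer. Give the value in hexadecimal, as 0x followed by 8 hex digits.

Little-endian: lowest address holds the least-significant byte.
Reassemble most-significant byte first: 27 34 37 BF → 0x273437BF.

0x273437BF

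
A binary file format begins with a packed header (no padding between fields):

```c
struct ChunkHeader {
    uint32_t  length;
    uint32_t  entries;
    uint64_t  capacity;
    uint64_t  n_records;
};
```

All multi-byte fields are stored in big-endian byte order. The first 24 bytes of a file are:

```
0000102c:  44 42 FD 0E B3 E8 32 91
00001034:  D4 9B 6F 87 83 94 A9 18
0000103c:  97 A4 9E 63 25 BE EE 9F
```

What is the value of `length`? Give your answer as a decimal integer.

1145240846

`length` is the first field, at byte offset 0, occupying 4 bytes.
Bytes at offsets 0..3: 44 42 FD 0E.
Big-endian: lowest address holds the most-significant byte.
The bytes are already most-significant first: 0x4442FD0E.
0x4442FD0E = 1145240846.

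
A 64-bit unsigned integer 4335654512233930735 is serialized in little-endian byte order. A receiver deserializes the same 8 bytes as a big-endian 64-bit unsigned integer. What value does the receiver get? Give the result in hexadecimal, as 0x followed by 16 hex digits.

4335654512233930735 in 64-bit hexadecimal is 0x3C2B56CEBE85DFEF.
Stored little-endian, the bytes at ascending addresses are EF DF 85 BE CE 56 2B 3C.
Read back as big-endian, the last byte is least significant, giving 0xEFDF85BECE562B3C.

0xEFDF85BECE562B3C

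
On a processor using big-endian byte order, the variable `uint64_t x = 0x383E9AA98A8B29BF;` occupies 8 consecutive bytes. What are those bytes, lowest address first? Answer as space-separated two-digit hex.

38 3E 9A A9 8A 8B 29 BF

Split into bytes (most-significant first): 38 3E 9A A9 8A 8B 29 BF.
In big-endian order the high byte comes first in memory.
So the memory order matches the most-significant-first order: 38 3E 9A A9 8A 8B 29 BF.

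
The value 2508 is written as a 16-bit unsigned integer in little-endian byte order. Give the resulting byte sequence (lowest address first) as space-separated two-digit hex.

2508 in hexadecimal, padded to 16 bits, is 0x09CC.
Split into bytes (most-significant first): 09 CC.
Little-endian stores the least-significant byte at the lowest address.
So at ascending addresses the bytes are CC 09.

CC 09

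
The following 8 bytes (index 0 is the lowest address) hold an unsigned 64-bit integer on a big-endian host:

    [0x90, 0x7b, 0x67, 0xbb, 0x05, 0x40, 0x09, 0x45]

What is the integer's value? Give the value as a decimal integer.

10411029016541661509

Big-endian: lowest address holds the most-significant byte.
The bytes are already most-significant first: 0x907B67BB05400945.
0x907B67BB05400945 = 10411029016541661509.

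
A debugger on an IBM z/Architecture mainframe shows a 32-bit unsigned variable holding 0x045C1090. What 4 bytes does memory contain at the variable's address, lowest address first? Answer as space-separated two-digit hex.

Split into bytes (most-significant first): 04 5C 10 90.
In big-endian order the high byte comes first in memory.
So the memory order matches the most-significant-first order: 04 5C 10 90.

04 5C 10 90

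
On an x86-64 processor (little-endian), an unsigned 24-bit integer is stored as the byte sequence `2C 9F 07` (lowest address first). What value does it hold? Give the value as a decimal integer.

Little-endian stores the least-significant byte at the lowest address.
Reassemble most-significant byte first: 07 9F 2C → 0x079F2C.
0x079F2C = 499500.

499500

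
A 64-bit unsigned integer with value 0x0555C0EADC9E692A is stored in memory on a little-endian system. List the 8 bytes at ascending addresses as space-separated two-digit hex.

2A 69 9E DC EA C0 55 05

Split into bytes (most-significant first): 05 55 C0 EA DC 9E 69 2A.
Little-endian stores the least-significant byte at the lowest address.
So at ascending addresses the bytes are 2A 69 9E DC EA C0 55 05.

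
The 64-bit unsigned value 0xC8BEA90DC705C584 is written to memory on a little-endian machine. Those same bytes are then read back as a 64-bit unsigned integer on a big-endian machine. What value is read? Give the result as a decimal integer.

Stored little-endian, the bytes at ascending addresses are 84 C5 05 C7 0D A9 BE C8.
Read back as big-endian, the last byte is least significant, giving 0x84C505C70DA9BEC8.
0x84C505C70DA9BEC8 = 9567059335904345800.

9567059335904345800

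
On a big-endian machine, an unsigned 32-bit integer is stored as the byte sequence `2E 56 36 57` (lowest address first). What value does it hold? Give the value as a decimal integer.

Big-endian stores the most-significant byte at the lowest address.
The bytes are already most-significant first: 0x2E563657.
0x2E563657 = 777401943.

777401943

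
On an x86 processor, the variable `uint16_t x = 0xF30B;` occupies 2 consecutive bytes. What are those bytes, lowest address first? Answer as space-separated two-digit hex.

Split into bytes (most-significant first): F3 0B.
Little-endian: lowest address holds the least-significant byte.
So at ascending addresses the bytes are 0B F3.

0B F3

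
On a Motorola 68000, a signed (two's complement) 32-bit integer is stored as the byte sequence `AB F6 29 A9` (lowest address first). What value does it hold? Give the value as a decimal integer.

-1409930839

Big-endian stores the most-significant byte at the lowest address.
The bytes are already most-significant first: 0xABF629A9.
Top bit is set, so as a signed 32-bit value this is 0xABF629A9 − 2^32 = -1409930839.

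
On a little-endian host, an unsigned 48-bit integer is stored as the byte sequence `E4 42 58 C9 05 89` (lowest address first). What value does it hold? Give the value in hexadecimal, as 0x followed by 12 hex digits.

Little-endian stores the least-significant byte at the lowest address.
Reassemble most-significant byte first: 89 05 C9 58 42 E4 → 0x8905C95842E4.

0x8905C95842E4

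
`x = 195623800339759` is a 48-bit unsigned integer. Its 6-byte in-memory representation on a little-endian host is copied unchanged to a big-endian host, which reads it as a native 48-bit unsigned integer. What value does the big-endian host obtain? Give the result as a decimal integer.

195623800339759 in 48-bit hexadecimal is 0xB1EB3720FD2F.
Stored little-endian, the bytes at ascending addresses are 2F FD 20 37 EB B1.
Read back as big-endian, the last byte is least significant, giving 0x2FFD2037EBB1.
0x2FFD2037EBB1 = 52764213767089.

52764213767089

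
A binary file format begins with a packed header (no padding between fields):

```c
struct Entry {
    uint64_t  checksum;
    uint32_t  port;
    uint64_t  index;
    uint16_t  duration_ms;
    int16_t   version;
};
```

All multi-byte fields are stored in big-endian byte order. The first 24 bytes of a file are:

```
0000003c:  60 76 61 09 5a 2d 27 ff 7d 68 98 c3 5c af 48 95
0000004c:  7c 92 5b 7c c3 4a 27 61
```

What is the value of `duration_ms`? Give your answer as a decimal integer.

49994

`duration_ms` follows `checksum` (8 B), `port` (4 B), `index` (8 B), so it starts at offset 8 + 4 + 8 = 20 and occupies 2 bytes.
Bytes at offsets 20..21: C3 4A.
Big-endian stores the most-significant byte at the lowest address.
The bytes are already most-significant first: 0xC34A.
0xC34A = 49994.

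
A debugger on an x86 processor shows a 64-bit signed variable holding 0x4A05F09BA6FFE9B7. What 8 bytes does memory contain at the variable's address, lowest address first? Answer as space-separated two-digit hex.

B7 E9 FF A6 9B F0 05 4A

Split into bytes (most-significant first): 4A 05 F0 9B A6 FF E9 B7.
Little-endian stores the least-significant byte at the lowest address.
So at ascending addresses the bytes are B7 E9 FF A6 9B F0 05 4A.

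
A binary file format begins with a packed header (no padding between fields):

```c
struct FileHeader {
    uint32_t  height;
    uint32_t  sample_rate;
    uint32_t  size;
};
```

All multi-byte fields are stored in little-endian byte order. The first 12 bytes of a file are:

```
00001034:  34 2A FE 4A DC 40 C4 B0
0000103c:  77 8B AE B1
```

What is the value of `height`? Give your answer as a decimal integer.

1258170932

`height` is the first field, at byte offset 0, occupying 4 bytes.
Bytes at offsets 0..3: 34 2A FE 4A.
Little-endian: lowest address holds the least-significant byte.
Reassemble most-significant byte first: 4A FE 2A 34 → 0x4AFE2A34.
0x4AFE2A34 = 1258170932.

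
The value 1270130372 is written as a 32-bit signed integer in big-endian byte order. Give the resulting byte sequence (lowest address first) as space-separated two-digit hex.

1270130372 in hexadecimal, padded to 32 bits, is 0x4BB4A6C4.
Split into bytes (most-significant first): 4B B4 A6 C4.
In big-endian order the high byte comes first in memory.
So the memory order matches the most-significant-first order: 4B B4 A6 C4.

4B B4 A6 C4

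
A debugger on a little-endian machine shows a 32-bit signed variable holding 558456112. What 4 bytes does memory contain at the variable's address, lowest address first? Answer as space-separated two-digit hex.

30 5D 49 21

558456112 in hexadecimal, padded to 32 bits, is 0x21495D30.
Split into bytes (most-significant first): 21 49 5D 30.
Little-endian stores the least-significant byte at the lowest address.
So at ascending addresses the bytes are 30 5D 49 21.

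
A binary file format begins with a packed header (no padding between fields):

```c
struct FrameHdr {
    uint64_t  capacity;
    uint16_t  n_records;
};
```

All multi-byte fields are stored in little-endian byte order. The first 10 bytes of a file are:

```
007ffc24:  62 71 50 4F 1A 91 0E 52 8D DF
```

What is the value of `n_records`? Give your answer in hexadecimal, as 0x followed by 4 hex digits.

`n_records` follows `capacity` (8 bytes), so it starts at byte offset 8 and occupies 2 bytes.
Bytes at offsets 8..9: 8D DF.
In little-endian order the low byte comes first in memory.
Reassemble most-significant byte first: DF 8D → 0xDF8D.

0xDF8D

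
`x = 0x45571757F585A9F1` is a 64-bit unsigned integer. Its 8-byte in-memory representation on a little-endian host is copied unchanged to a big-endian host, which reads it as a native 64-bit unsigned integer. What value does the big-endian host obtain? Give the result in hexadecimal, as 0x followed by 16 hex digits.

0xF1A985F557175745

Stored little-endian, the bytes at ascending addresses are F1 A9 85 F5 57 17 57 45.
Read back as big-endian, the last byte is least significant, giving 0xF1A985F557175745.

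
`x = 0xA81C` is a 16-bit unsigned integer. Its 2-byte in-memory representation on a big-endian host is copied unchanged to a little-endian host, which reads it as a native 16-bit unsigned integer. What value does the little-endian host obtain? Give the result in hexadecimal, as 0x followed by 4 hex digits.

Stored big-endian, the bytes at ascending addresses are A8 1C.
Read back as little-endian, the first byte is least significant, giving 0x1CA8.

0x1CA8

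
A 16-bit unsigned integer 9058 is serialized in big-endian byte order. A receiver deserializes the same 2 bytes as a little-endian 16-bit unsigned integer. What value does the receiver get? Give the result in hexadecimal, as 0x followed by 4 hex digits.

9058 in 16-bit hexadecimal is 0x2362.
Stored big-endian, the bytes at ascending addresses are 23 62.
Read back as little-endian, the first byte is least significant, giving 0x6223.

0x6223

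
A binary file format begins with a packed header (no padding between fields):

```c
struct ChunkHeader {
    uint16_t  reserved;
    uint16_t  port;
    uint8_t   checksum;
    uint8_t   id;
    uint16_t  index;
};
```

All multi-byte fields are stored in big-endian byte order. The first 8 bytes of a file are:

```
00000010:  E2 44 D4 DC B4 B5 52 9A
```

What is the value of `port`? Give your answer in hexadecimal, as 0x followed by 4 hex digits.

0xD4DC

`port` follows `reserved` (2 bytes), so it starts at byte offset 2 and occupies 2 bytes.
Bytes at offsets 2..3: D4 DC.
Big-endian: lowest address holds the most-significant byte.
The bytes are already most-significant first: 0xD4DC.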